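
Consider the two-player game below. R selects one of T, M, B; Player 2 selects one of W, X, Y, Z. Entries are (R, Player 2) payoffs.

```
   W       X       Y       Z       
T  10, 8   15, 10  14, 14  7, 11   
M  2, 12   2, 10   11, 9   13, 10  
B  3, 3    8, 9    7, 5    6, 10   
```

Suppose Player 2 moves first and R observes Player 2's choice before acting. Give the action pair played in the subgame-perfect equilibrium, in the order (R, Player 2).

Backward induction with Player 2 moving first.
- W: BR = T, leader payoff 8.
- X: BR = T, leader payoff 10.
- Y: BR = T, leader payoff 14.
- Z: BR = M, leader payoff 10.
Maximizing over 8, 10, 14, 10, Player 2 chooses Y. Subgame-perfect outcome: (T, Y) with payoffs (14, 14).

(T, Y)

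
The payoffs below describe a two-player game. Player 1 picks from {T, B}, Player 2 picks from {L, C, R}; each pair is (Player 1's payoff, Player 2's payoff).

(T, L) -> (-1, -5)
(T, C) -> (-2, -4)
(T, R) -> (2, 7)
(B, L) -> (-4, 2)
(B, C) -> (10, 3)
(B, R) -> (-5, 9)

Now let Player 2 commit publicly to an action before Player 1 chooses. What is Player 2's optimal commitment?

Work backward from Player 1's decision.
- L: BR = T, leader payoff -5.
- C: BR = B, leader payoff 3.
- R: BR = T, leader payoff 7.
Player 2's induced payoffs are -5, 3, 7, so Player 2 commits to R. Subgame-perfect outcome: (T, R) with payoffs (2, 7).

R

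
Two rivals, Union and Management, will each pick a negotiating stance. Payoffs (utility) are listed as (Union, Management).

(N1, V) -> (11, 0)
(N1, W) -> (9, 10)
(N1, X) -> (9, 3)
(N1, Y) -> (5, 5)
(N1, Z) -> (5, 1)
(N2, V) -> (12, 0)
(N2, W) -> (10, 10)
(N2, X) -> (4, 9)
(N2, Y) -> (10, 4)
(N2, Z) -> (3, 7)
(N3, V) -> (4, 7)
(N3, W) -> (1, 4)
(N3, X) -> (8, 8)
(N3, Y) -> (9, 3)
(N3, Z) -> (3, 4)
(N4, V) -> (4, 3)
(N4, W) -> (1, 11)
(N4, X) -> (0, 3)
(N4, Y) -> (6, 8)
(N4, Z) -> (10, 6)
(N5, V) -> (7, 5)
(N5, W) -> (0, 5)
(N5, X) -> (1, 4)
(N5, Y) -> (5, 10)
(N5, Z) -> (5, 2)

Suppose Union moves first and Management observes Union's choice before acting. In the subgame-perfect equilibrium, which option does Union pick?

N2

Work backward from Management's decision.
- N1: BR = W, leader payoff 9.
- N2: BR = W, leader payoff 10.
- N3: BR = X, leader payoff 8.
- N4: BR = W, leader payoff 1.
- N5: BR = Y, leader payoff 5.
Among 9, 10, 8, 1, 5, the best is 10 at N2. Subgame-perfect outcome: (N2, W) with payoffs (10, 10).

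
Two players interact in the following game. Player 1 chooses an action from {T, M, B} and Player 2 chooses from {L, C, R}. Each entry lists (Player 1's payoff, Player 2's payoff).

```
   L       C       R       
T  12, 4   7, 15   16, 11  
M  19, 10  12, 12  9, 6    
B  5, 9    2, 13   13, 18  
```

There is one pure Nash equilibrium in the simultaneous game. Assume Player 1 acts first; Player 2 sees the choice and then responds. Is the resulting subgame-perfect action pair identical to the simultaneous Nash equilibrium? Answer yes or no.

Backward induction with Player 1 moving first.
- T: Player 2 compares 4, 15, 11 and picks C; Player 1 would get 7.
- M: Player 2 compares 10, 12, 6 and picks C; Player 1 would get 12.
- B: Player 2 compares 9, 13, 18 and picks R; Player 1 would get 13.
Maximizing over 7, 12, 13, Player 1 chooses B. Subgame-perfect outcome: (B, R) with payoffs (13, 18).
Now find the simultaneous Nash equilibrium.
Player 1's best replies: L→M; C→M; R→T.
Player 2's best replies: T→C; M→C; B→R.
Only (M, C) has each player best-responding; Nash payoffs (12, 12).
Sequential outcome (B, R) differs from the Nash profile (M, C).

no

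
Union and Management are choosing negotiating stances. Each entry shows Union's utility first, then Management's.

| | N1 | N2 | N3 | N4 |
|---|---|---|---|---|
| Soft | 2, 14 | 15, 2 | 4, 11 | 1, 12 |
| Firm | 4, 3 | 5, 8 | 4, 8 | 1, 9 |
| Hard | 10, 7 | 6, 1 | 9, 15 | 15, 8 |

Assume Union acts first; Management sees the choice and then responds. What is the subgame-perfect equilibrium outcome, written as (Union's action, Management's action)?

(Hard, N3)

Work backward from Management's decision.
- Soft → Management plays N1 (best of 14, 2, 11, 12); Union gets 2.
- Firm → Management plays N4 (best of 3, 8, 8, 9); Union gets 1.
- Hard → Management plays N3 (best of 7, 1, 15, 8); Union gets 9.
Union's induced payoffs are 2, 1, 9, so Union commits to Hard. Subgame-perfect outcome: (Hard, N3) with payoffs (9, 15).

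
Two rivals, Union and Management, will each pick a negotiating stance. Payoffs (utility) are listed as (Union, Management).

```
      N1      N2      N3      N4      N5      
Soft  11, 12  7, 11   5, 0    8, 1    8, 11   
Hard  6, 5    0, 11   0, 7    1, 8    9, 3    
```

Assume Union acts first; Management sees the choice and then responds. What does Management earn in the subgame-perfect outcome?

Backward induction with Union moving first.
- Soft → Management plays N1 (best of 12, 11, 0, 1, 11); Union gets 11.
- Hard → Management plays N2 (best of 5, 11, 7, 8, 3); Union gets 0.
Maximizing over 11, 0, Union chooses Soft. Subgame-perfect outcome: (Soft, N1) with payoffs (11, 12).

12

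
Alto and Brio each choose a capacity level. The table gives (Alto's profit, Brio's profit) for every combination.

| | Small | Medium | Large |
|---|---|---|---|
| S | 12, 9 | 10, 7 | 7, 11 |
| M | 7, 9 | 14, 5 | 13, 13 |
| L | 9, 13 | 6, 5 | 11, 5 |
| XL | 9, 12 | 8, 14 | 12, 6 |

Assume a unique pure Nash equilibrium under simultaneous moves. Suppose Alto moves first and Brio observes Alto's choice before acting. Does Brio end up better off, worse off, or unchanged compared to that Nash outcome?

Backward induction with Alto moving first.
- S: Brio compares 9, 7, 11 and picks Large; Alto would get 7.
- M: Brio compares 9, 5, 13 and picks Large; Alto would get 13.
- L: Brio compares 13, 5, 5 and picks Small; Alto would get 9.
- XL: Brio compares 12, 14, 6 and picks Medium; Alto would get 8.
Alto's induced payoffs are 7, 13, 9, 8, so Alto commits to M. Subgame-perfect outcome: (M, Large) with payoffs (13, 13).
Under simultaneous play:
Alto's best replies: Small→S; Medium→M; Large→M.
Brio's best replies: S→Large; M→Large; L→Small; XL→Medium.
Only (M, Large) has each player best-responding; Nash payoffs (13, 13).
Brio earns 13 sequentially versus 13 at the Nash outcome: unchanged.

unchanged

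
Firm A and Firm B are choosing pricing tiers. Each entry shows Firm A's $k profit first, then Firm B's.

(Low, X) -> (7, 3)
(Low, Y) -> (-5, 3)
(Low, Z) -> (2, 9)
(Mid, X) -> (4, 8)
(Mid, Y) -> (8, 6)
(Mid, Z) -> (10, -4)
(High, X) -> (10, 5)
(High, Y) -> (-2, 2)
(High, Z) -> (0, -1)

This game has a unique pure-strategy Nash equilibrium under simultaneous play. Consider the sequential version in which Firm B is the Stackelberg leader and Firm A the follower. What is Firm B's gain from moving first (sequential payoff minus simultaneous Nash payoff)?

1

Backward induction with Firm B moving first.
- X → Firm A plays High (best of 7, 4, 10); Firm B gets 5.
- Y → Firm A plays Mid (best of -5, 8, -2); Firm B gets 6.
- Z → Firm A plays Mid (best of 2, 10, 0); Firm B gets -4.
Firm B's induced payoffs are 5, 6, -4, so Firm B commits to Y. Subgame-perfect outcome: (Mid, Y) with payoffs (8, 6).
Now find the simultaneous Nash equilibrium.
Firm A's best replies: X→High; Y→Mid; Z→Mid.
Firm B's best replies: Low→Z; Mid→X; High→X.
Only (High, X) has each player best-responding; Nash payoffs (10, 5).
Firm B's commitment gain: 6 − 5 = 1.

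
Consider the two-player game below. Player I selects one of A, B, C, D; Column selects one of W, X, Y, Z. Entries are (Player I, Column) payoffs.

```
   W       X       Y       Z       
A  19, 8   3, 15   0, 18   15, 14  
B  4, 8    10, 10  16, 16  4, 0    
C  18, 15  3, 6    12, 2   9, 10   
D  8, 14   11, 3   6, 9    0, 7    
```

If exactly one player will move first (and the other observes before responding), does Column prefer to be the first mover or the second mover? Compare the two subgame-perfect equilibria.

If Player I leads: Column's best replies are A→Y, B→Y, C→W, D→W; Player I's induced payoffs 0, 16, 18, 8; outcome (C, W), payoffs (18, 15).
If Column leads: Player I's best replies are W→A, X→D, Y→B, Z→A; Column's induced payoffs 8, 3, 16, 14; outcome (B, Y), payoffs (16, 16).
Column gets 16 moving first and 15 moving second, so Column prefers to move first.

first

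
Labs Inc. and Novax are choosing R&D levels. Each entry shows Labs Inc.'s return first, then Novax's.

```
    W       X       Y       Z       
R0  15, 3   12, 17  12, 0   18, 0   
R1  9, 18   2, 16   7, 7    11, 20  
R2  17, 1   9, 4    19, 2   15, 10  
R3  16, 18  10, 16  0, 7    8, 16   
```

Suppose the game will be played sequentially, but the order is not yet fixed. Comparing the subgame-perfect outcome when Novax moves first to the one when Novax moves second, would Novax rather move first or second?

If Labs Inc. leads: Novax's best replies are R0→X, R1→Z, R2→Z, R3→W; Labs Inc.'s induced payoffs 12, 11, 15, 16; outcome (R3, W), payoffs (16, 18).
If Novax leads: Labs Inc.'s best replies are W→R2, X→R0, Y→R2, Z→R0; Novax's induced payoffs 1, 17, 2, 0; outcome (R0, X), payoffs (12, 17).
Novax gets 17 moving first and 18 moving second, so Novax prefers to move second.

second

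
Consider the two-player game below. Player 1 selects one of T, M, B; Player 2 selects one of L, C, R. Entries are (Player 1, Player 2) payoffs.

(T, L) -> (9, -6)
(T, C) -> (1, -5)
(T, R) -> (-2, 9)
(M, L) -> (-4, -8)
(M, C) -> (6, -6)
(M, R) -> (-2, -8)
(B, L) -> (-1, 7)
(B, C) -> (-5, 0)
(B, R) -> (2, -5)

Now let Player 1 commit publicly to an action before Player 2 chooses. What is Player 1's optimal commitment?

M

Work backward from Player 2's decision.
- T: BR = R, leader payoff -2.
- M: BR = C, leader payoff 6.
- B: BR = L, leader payoff -1.
Player 1's induced payoffs are -2, 6, -1, so Player 1 commits to M. Subgame-perfect outcome: (M, C) with payoffs (6, -6).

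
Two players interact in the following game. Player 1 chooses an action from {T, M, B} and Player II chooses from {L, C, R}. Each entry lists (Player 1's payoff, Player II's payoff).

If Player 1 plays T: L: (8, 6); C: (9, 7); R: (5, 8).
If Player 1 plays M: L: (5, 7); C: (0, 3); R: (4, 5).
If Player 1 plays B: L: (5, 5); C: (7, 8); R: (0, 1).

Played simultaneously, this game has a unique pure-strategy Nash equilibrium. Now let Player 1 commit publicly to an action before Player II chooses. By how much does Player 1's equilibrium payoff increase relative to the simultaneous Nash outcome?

2

Player II best-responds to each possible Player 1 move:
- T: Player II compares 6, 7, 8 and picks R; Player 1 would get 5.
- M: Player II compares 7, 3, 5 and picks L; Player 1 would get 5.
- B: Player II compares 5, 8, 1 and picks C; Player 1 would get 7.
Maximizing over 5, 5, 7, Player 1 chooses B. Subgame-perfect outcome: (B, C) with payoffs (7, 8).
Now find the simultaneous Nash equilibrium.
Player 1's best replies: L→T; C→T; R→T.
Player II's best replies: T→R; M→L; B→C.
The unique mutual best reply is (T, R), giving (5, 8).
Player 1's commitment gain: 7 − 5 = 2.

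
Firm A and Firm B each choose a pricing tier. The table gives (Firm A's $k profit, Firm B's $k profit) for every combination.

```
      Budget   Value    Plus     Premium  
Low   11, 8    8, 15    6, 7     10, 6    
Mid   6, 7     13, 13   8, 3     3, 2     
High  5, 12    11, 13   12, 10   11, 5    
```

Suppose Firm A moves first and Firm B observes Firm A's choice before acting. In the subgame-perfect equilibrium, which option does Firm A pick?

Mid

Work backward from Firm B's decision.
- Low: Firm B compares 8, 15, 7, 6 and picks Value; Firm A would get 8.
- Mid: Firm B compares 7, 13, 3, 2 and picks Value; Firm A would get 13.
- High: Firm B compares 12, 13, 10, 5 and picks Value; Firm A would get 11.
Maximizing over 8, 13, 11, Firm A chooses Mid. Subgame-perfect outcome: (Mid, Value) with payoffs (13, 13).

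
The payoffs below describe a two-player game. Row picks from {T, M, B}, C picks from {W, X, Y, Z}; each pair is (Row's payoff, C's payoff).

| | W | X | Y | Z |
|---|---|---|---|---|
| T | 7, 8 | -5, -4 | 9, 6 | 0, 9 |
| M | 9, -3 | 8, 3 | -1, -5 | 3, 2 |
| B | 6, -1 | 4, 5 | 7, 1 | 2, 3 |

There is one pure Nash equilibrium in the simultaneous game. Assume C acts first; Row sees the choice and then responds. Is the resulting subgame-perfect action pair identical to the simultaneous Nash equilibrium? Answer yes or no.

Backward induction with C moving first.
- W: BR = M, leader payoff -3.
- X: BR = M, leader payoff 3.
- Y: BR = T, leader payoff 6.
- Z: BR = M, leader payoff 2.
Maximizing over -3, 3, 6, 2, C chooses Y. Subgame-perfect outcome: (T, Y) with payoffs (9, 6).
For the simultaneous game, intersect best replies.
Row's best replies: W→M; X→M; Y→T; Z→M.
C's best replies: T→Z; M→X; B→X.
The unique mutual best reply is (M, X), giving (8, 3).
Sequential outcome (T, Y) differs from the Nash profile (M, X).

no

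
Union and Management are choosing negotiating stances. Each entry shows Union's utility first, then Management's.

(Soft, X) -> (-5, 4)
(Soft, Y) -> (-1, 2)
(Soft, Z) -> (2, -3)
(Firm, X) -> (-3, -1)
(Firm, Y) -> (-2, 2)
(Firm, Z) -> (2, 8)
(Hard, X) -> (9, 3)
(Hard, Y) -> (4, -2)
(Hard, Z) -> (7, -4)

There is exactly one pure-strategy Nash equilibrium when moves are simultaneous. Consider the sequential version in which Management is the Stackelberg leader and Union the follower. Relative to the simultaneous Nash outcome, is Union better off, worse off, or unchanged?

Union best-responds to each possible Management move:
- X → Union plays Hard (best of -5, -3, 9); Management gets 3.
- Y → Union plays Hard (best of -1, -2, 4); Management gets -2.
- Z → Union plays Hard (best of 2, 2, 7); Management gets -4.
Management's induced payoffs are 3, -2, -4, so Management commits to X. Subgame-perfect outcome: (Hard, X) with payoffs (9, 3).
For the simultaneous game, intersect best replies.
Union's best replies: X→Hard; Y→Hard; Z→Hard.
Management's best replies: Soft→X; Firm→Z; Hard→X.
Only (Hard, X) has each player best-responding; Nash payoffs (9, 3).
Union earns 9 sequentially versus 9 at the Nash outcome: unchanged.

unchanged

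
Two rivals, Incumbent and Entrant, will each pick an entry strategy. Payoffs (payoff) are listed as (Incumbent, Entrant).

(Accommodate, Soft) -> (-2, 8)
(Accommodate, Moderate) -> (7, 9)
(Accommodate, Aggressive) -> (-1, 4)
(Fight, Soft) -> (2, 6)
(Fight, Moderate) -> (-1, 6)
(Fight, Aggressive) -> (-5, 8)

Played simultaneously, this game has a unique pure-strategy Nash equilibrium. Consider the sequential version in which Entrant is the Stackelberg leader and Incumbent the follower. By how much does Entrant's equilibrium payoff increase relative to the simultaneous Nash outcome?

0

Backward induction with Entrant moving first.
- Soft → Incumbent plays Fight (best of -2, 2); Entrant gets 6.
- Moderate → Incumbent plays Accommodate (best of 7, -1); Entrant gets 9.
- Aggressive → Incumbent plays Accommodate (best of -1, -5); Entrant gets 4.
Maximizing over 6, 9, 4, Entrant chooses Moderate. Subgame-perfect outcome: (Accommodate, Moderate) with payoffs (7, 9).
Now find the simultaneous Nash equilibrium.
Incumbent's best replies: Soft→Fight; Moderate→Accommodate; Aggressive→Accommodate.
Entrant's best replies: Accommodate→Moderate; Fight→Aggressive.
Only (Accommodate, Moderate) has each player best-responding; Nash payoffs (7, 9).
Entrant's commitment gain: 9 − 9 = 0.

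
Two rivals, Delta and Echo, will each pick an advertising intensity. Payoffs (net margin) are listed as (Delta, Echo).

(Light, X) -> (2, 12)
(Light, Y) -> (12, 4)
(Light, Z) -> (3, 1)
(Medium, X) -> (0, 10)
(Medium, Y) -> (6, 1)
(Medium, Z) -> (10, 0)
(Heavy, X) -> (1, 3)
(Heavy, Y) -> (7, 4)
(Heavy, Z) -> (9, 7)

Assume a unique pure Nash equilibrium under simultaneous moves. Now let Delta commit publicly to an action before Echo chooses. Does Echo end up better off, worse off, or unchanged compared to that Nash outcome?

worse off

Backward induction with Delta moving first.
- Light → Echo plays X (best of 12, 4, 1); Delta gets 2.
- Medium → Echo plays X (best of 10, 1, 0); Delta gets 0.
- Heavy → Echo plays Z (best of 3, 4, 7); Delta gets 9.
Delta's induced payoffs are 2, 0, 9, so Delta commits to Heavy. Subgame-perfect outcome: (Heavy, Z) with payoffs (9, 7).
For the simultaneous game, intersect best replies.
Delta's best replies: X→Light; Y→Light; Z→Medium.
Echo's best replies: Light→X; Medium→X; Heavy→Z.
The unique mutual best reply is (Light, X), giving (2, 12).
Echo earns 7 sequentially versus 12 at the Nash outcome: worse off.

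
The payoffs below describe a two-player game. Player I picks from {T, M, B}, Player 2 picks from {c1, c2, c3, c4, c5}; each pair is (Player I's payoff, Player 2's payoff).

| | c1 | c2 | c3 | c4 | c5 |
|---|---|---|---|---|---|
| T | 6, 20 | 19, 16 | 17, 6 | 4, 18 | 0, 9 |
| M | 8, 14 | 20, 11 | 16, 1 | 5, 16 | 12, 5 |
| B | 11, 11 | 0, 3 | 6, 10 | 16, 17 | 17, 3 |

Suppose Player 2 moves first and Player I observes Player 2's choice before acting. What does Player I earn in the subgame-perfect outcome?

16

Backward induction with Player 2 moving first.
- c1: Player I compares 6, 8, 11 and picks B; Player 2 would get 11.
- c2: Player I compares 19, 20, 0 and picks M; Player 2 would get 11.
- c3: Player I compares 17, 16, 6 and picks T; Player 2 would get 6.
- c4: Player I compares 4, 5, 16 and picks B; Player 2 would get 17.
- c5: Player I compares 0, 12, 17 and picks B; Player 2 would get 3.
Player 2's induced payoffs are 11, 11, 6, 17, 3, so Player 2 commits to c4. Subgame-perfect outcome: (B, c4) with payoffs (16, 17).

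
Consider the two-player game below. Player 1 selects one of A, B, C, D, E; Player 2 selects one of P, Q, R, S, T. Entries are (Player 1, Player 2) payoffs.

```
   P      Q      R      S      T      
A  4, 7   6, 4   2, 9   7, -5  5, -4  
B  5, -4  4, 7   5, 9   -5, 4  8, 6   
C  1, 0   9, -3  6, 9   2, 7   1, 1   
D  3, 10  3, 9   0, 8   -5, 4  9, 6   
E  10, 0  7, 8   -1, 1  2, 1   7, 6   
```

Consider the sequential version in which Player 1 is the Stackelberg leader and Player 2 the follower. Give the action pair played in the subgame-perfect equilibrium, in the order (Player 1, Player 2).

(E, Q)

Player 2 best-responds to each possible Player 1 move:
- A: BR = R, leader payoff 2.
- B: BR = R, leader payoff 5.
- C: BR = R, leader payoff 6.
- D: BR = P, leader payoff 3.
- E: BR = Q, leader payoff 7.
Maximizing over 2, 5, 6, 3, 7, Player 1 chooses E. Subgame-perfect outcome: (E, Q) with payoffs (7, 8).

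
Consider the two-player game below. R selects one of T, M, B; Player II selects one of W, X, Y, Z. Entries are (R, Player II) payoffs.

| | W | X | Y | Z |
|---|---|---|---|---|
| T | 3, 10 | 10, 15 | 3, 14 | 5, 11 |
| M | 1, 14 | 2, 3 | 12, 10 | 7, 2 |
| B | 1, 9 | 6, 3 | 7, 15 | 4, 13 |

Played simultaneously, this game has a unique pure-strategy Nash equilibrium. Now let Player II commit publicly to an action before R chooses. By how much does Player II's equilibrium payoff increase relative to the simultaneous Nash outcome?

0

R best-responds to each possible Player II move:
- W → R plays T (best of 3, 1, 1); Player II gets 10.
- X → R plays T (best of 10, 2, 6); Player II gets 15.
- Y → R plays M (best of 3, 12, 7); Player II gets 10.
- Z → R plays M (best of 5, 7, 4); Player II gets 2.
Maximizing over 10, 15, 10, 2, Player II chooses X. Subgame-perfect outcome: (T, X) with payoffs (10, 15).
For the simultaneous game, intersect best replies.
R's best replies: W→T; X→T; Y→M; Z→M.
Player II's best replies: T→X; M→W; B→Y.
The unique mutual best reply is (T, X), giving (10, 15).
Player II's commitment gain: 15 − 15 = 0.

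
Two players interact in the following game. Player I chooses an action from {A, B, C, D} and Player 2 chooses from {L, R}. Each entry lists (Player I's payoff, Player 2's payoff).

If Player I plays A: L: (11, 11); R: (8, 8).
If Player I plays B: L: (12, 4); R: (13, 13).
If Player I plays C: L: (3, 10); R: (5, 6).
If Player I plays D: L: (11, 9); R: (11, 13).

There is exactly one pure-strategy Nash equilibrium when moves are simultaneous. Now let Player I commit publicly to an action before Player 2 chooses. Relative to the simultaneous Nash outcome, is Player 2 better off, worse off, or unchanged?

unchanged

Solve by backward induction (Player I leads).
- A: BR = L, leader payoff 11.
- B: BR = R, leader payoff 13.
- C: BR = L, leader payoff 3.
- D: BR = R, leader payoff 11.
Maximizing over 11, 13, 3, 11, Player I chooses B. Subgame-perfect outcome: (B, R) with payoffs (13, 13).
Now find the simultaneous Nash equilibrium.
Player I's best replies: L→B; R→B.
Player 2's best replies: A→L; B→R; C→L; D→R.
Only (B, R) has each player best-responding; Nash payoffs (13, 13).
Player 2 earns 13 sequentially versus 13 at the Nash outcome: unchanged.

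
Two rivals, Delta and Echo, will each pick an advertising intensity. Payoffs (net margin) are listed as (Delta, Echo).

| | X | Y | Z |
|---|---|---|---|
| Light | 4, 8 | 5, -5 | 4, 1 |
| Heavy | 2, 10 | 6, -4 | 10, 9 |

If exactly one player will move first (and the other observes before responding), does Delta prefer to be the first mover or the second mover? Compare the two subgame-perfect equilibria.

second

If Delta leads: Echo's best replies are Light→X, Heavy→X; Delta's induced payoffs 4, 2; outcome (Light, X), payoffs (4, 8).
If Echo leads: Delta's best replies are X→Light, Y→Heavy, Z→Heavy; Echo's induced payoffs 8, -4, 9; outcome (Heavy, Z), payoffs (10, 9).
Delta gets 4 moving first and 10 moving second, so Delta prefers to move second.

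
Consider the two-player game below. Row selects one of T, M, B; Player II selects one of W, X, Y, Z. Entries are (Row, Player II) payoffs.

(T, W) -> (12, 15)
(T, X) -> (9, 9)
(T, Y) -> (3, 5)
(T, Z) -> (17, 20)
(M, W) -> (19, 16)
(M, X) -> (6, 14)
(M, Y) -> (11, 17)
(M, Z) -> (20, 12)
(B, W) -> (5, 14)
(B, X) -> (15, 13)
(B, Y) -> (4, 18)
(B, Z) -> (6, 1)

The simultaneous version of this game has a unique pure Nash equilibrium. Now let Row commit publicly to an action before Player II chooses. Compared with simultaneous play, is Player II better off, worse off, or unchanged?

Work backward from Player II's decision.
- T → Player II plays Z (best of 15, 9, 5, 20); Row gets 17.
- M → Player II plays Y (best of 16, 14, 17, 12); Row gets 11.
- B → Player II plays Y (best of 14, 13, 18, 1); Row gets 4.
Row's induced payoffs are 17, 11, 4, so Row commits to T. Subgame-perfect outcome: (T, Z) with payoffs (17, 20).
For the simultaneous game, intersect best replies.
Row's best replies: W→M; X→B; Y→M; Z→M.
Player II's best replies: T→Z; M→Y; B→Y.
Only (M, Y) has each player best-responding; Nash payoffs (11, 17).
Player II earns 20 sequentially versus 17 at the Nash outcome: better off.

better off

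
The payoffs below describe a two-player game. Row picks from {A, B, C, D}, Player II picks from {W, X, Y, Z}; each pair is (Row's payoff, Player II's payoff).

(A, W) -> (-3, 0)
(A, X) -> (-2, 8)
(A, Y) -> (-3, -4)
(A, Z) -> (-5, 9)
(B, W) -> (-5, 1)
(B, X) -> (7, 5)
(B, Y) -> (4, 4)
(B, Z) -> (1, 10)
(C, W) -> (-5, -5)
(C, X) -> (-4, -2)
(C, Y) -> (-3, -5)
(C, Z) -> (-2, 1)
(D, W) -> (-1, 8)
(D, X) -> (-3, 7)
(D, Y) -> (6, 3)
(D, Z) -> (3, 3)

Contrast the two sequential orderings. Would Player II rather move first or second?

If Row leads: Player II's best replies are A→Z, B→Z, C→Z, D→W; Row's induced payoffs -5, 1, -2, -1; outcome (B, Z), payoffs (1, 10).
If Player II leads: Row's best replies are W→D, X→B, Y→D, Z→D; Player II's induced payoffs 8, 5, 3, 3; outcome (D, W), payoffs (-1, 8).
Player II gets 8 moving first and 10 moving second, so Player II prefers to move second.

second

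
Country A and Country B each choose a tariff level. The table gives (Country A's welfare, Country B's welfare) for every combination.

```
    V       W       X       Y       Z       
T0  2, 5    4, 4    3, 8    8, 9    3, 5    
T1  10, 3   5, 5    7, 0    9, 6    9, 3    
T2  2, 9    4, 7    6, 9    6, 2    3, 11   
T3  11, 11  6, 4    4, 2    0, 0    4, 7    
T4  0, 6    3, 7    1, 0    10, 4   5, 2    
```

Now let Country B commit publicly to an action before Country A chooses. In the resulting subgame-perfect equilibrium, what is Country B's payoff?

Work backward from Country A's decision.
- V: Country A compares 2, 10, 2, 11, 0 and picks T3; Country B would get 11.
- W: Country A compares 4, 5, 4, 6, 3 and picks T3; Country B would get 4.
- X: Country A compares 3, 7, 6, 4, 1 and picks T1; Country B would get 0.
- Y: Country A compares 8, 9, 6, 0, 10 and picks T4; Country B would get 4.
- Z: Country A compares 3, 9, 3, 4, 5 and picks T1; Country B would get 3.
Country B's induced payoffs are 11, 4, 0, 4, 3, so Country B commits to V. Subgame-perfect outcome: (T3, V) with payoffs (11, 11).

11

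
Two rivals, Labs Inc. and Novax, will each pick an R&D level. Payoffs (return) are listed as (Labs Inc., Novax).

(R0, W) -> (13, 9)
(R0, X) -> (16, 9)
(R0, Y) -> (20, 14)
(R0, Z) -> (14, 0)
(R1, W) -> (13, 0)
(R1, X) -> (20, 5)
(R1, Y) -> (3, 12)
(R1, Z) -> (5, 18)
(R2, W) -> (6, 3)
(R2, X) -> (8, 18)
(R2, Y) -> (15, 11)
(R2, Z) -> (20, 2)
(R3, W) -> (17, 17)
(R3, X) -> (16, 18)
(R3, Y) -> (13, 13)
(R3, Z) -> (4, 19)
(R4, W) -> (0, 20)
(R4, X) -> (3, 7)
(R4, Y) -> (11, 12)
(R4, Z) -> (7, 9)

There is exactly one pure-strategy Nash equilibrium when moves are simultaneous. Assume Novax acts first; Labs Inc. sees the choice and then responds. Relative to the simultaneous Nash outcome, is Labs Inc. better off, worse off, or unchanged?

worse off

Backward induction with Novax moving first.
- W: BR = R3, leader payoff 17.
- X: BR = R1, leader payoff 5.
- Y: BR = R0, leader payoff 14.
- Z: BR = R2, leader payoff 2.
Maximizing over 17, 5, 14, 2, Novax chooses W. Subgame-perfect outcome: (R3, W) with payoffs (17, 17).
Now find the simultaneous Nash equilibrium.
Labs Inc.'s best replies: W→R3; X→R1; Y→R0; Z→R2.
Novax's best replies: R0→Y; R1→Z; R2→X; R3→Z; R4→W.
The unique mutual best reply is (R0, Y), giving (20, 14).
Labs Inc. earns 17 sequentially versus 20 at the Nash outcome: worse off.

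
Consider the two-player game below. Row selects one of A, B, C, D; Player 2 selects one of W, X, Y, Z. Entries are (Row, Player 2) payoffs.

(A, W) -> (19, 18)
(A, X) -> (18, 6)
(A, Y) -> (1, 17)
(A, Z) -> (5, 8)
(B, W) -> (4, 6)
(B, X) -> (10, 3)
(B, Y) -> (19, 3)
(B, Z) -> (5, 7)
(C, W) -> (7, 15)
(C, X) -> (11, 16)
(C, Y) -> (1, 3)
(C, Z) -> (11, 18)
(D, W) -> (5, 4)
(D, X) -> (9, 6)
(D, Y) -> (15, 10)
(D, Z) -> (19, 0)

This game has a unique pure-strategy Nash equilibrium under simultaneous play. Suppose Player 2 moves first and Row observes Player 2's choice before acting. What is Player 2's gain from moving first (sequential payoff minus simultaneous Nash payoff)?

0

Backward induction with Player 2 moving first.
- W: BR = A, leader payoff 18.
- X: BR = A, leader payoff 6.
- Y: BR = B, leader payoff 3.
- Z: BR = D, leader payoff 0.
Maximizing over 18, 6, 3, 0, Player 2 chooses W. Subgame-perfect outcome: (A, W) with payoffs (19, 18).
For the simultaneous game, intersect best replies.
Row's best replies: W→A; X→A; Y→B; Z→D.
Player 2's best replies: A→W; B→Z; C→Z; D→Y.
Only (A, W) has each player best-responding; Nash payoffs (19, 18).
Player 2's commitment gain: 18 − 18 = 0.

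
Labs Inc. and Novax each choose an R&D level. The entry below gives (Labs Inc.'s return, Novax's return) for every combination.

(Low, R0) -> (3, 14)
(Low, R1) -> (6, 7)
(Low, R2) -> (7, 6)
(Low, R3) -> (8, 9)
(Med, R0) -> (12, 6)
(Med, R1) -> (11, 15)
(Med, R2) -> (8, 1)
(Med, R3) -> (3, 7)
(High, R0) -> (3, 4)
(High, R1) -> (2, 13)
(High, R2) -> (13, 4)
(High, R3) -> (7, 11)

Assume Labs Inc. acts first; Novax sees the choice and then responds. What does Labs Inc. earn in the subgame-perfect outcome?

11

Backward induction with Labs Inc. moving first.
- Low → Novax plays R0 (best of 14, 7, 6, 9); Labs Inc. gets 3.
- Med → Novax plays R1 (best of 6, 15, 1, 7); Labs Inc. gets 11.
- High → Novax plays R1 (best of 4, 13, 4, 11); Labs Inc. gets 2.
Maximizing over 3, 11, 2, Labs Inc. chooses Med. Subgame-perfect outcome: (Med, R1) with payoffs (11, 15).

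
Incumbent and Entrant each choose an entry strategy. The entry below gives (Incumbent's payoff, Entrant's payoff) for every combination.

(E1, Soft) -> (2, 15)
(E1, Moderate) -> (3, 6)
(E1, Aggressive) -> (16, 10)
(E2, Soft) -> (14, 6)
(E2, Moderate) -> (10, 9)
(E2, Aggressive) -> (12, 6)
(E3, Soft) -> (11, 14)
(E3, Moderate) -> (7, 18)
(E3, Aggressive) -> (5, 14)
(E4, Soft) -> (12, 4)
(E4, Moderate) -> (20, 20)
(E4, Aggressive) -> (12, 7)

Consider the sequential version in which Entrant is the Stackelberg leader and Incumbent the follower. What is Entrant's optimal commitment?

Moderate

Work backward from Incumbent's decision.
- Soft: BR = E2, leader payoff 6.
- Moderate: BR = E4, leader payoff 20.
- Aggressive: BR = E1, leader payoff 10.
Among 6, 20, 10, the best is 20 at Moderate. Subgame-perfect outcome: (E4, Moderate) with payoffs (20, 20).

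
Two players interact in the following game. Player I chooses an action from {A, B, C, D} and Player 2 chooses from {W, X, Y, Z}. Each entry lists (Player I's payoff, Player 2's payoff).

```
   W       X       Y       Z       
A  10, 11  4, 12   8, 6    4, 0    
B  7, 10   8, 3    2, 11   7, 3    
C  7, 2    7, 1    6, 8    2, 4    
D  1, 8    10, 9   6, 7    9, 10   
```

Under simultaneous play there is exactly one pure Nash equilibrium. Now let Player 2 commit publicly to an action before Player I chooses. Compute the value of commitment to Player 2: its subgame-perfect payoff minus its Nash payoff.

1

Player I best-responds to each possible Player 2 move:
- W: BR = A, leader payoff 11.
- X: BR = D, leader payoff 9.
- Y: BR = A, leader payoff 6.
- Z: BR = D, leader payoff 10.
Maximizing over 11, 9, 6, 10, Player 2 chooses W. Subgame-perfect outcome: (A, W) with payoffs (10, 11).
Under simultaneous play:
Player I's best replies: W→A; X→D; Y→A; Z→D.
Player 2's best replies: A→X; B→Y; C→Y; D→Z.
The unique mutual best reply is (D, Z), giving (9, 10).
Player 2's commitment gain: 11 − 10 = 1.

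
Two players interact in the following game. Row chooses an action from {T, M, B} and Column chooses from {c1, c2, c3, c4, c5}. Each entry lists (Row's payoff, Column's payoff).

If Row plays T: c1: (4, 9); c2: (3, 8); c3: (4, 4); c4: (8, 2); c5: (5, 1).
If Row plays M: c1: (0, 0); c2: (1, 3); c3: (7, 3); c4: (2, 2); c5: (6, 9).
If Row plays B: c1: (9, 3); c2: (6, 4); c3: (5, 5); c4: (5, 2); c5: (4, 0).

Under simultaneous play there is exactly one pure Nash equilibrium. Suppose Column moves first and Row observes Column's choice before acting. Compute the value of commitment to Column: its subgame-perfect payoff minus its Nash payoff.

Solve by backward induction (Column leads).
- c1: BR = B, leader payoff 3.
- c2: BR = B, leader payoff 4.
- c3: BR = M, leader payoff 3.
- c4: BR = T, leader payoff 2.
- c5: BR = M, leader payoff 9.
Column's induced payoffs are 3, 4, 3, 2, 9, so Column commits to c5. Subgame-perfect outcome: (M, c5) with payoffs (6, 9).
Now find the simultaneous Nash equilibrium.
Row's best replies: c1→B; c2→B; c3→M; c4→T; c5→M.
Column's best replies: T→c1; M→c5; B→c3.
The unique mutual best reply is (M, c5), giving (6, 9).
Column's commitment gain: 9 − 9 = 0.

0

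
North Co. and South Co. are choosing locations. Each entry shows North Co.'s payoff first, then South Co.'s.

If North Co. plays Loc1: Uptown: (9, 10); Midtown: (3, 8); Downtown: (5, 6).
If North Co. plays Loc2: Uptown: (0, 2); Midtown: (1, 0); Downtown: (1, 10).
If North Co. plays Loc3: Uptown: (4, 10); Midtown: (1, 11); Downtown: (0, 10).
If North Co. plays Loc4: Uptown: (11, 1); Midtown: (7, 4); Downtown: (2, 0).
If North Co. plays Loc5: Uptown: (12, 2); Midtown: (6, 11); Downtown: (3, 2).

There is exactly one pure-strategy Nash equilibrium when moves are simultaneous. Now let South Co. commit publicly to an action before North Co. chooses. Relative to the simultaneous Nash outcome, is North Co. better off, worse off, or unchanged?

Backward induction with South Co. moving first.
- Uptown: North Co. compares 9, 0, 4, 11, 12 and picks Loc5; South Co. would get 2.
- Midtown: North Co. compares 3, 1, 1, 7, 6 and picks Loc4; South Co. would get 4.
- Downtown: North Co. compares 5, 1, 0, 2, 3 and picks Loc1; South Co. would get 6.
Among 2, 4, 6, the best is 6 at Downtown. Subgame-perfect outcome: (Loc1, Downtown) with payoffs (5, 6).
Now find the simultaneous Nash equilibrium.
North Co.'s best replies: Uptown→Loc5; Midtown→Loc4; Downtown→Loc1.
South Co.'s best replies: Loc1→Uptown; Loc2→Downtown; Loc3→Midtown; Loc4→Midtown; Loc5→Midtown.
The unique mutual best reply is (Loc4, Midtown), giving (7, 4).
North Co. earns 5 sequentially versus 7 at the Nash outcome: worse off.

worse off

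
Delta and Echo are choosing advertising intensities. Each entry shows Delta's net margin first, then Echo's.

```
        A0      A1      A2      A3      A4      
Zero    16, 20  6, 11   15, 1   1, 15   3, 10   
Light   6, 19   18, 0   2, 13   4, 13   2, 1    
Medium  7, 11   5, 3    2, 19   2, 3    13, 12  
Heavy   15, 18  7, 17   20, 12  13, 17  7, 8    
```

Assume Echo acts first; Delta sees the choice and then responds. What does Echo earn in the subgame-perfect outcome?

20

Solve by backward induction (Echo leads).
- A0 → Delta plays Zero (best of 16, 6, 7, 15); Echo gets 20.
- A1 → Delta plays Light (best of 6, 18, 5, 7); Echo gets 0.
- A2 → Delta plays Heavy (best of 15, 2, 2, 20); Echo gets 12.
- A3 → Delta plays Heavy (best of 1, 4, 2, 13); Echo gets 17.
- A4 → Delta plays Medium (best of 3, 2, 13, 7); Echo gets 12.
Echo's induced payoffs are 20, 0, 12, 17, 12, so Echo commits to A0. Subgame-perfect outcome: (Zero, A0) with payoffs (16, 20).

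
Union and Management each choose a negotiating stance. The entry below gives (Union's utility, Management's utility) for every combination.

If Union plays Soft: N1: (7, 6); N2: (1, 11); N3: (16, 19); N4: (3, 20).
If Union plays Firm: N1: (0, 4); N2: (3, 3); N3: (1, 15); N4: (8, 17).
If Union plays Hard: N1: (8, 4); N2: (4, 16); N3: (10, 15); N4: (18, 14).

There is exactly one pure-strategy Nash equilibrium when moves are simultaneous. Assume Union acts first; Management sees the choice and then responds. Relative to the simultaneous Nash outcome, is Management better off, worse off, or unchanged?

better off

Solve by backward induction (Union leads).
- Soft → Management plays N4 (best of 6, 11, 19, 20); Union gets 3.
- Firm → Management plays N4 (best of 4, 3, 15, 17); Union gets 8.
- Hard → Management plays N2 (best of 4, 16, 15, 14); Union gets 4.
Maximizing over 3, 8, 4, Union chooses Firm. Subgame-perfect outcome: (Firm, N4) with payoffs (8, 17).
Under simultaneous play:
Union's best replies: N1→Hard; N2→Hard; N3→Soft; N4→Hard.
Management's best replies: Soft→N4; Firm→N4; Hard→N2.
The unique mutual best reply is (Hard, N2), giving (4, 16).
Management earns 17 sequentially versus 16 at the Nash outcome: better off.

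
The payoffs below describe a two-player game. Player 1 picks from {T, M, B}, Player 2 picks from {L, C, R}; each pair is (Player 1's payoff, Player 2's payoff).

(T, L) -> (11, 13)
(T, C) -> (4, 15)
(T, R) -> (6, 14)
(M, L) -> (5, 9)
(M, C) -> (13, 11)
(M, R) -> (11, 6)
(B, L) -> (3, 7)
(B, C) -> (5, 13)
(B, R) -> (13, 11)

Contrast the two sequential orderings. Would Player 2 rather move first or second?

If Player 1 leads: Player 2's best replies are T→C, M→C, B→C; Player 1's induced payoffs 4, 13, 5; outcome (M, C), payoffs (13, 11).
If Player 2 leads: Player 1's best replies are L→T, C→M, R→B; Player 2's induced payoffs 13, 11, 11; outcome (T, L), payoffs (11, 13).
Player 2 gets 13 moving first and 11 moving second, so Player 2 prefers to move first.

first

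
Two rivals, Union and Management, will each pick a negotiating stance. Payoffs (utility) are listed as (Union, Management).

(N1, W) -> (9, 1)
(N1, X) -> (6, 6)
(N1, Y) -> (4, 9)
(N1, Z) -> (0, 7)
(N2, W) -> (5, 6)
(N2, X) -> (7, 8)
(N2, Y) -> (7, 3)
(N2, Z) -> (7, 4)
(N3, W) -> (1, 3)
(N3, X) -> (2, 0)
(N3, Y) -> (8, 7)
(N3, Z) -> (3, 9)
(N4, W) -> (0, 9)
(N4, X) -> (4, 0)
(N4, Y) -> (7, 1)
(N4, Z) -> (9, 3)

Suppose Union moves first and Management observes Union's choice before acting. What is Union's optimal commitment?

Management best-responds to each possible Union move:
- N1: BR = Y, leader payoff 4.
- N2: BR = X, leader payoff 7.
- N3: BR = Z, leader payoff 3.
- N4: BR = W, leader payoff 0.
Among 4, 7, 3, 0, the best is 7 at N2. Subgame-perfect outcome: (N2, X) with payoffs (7, 8).

N2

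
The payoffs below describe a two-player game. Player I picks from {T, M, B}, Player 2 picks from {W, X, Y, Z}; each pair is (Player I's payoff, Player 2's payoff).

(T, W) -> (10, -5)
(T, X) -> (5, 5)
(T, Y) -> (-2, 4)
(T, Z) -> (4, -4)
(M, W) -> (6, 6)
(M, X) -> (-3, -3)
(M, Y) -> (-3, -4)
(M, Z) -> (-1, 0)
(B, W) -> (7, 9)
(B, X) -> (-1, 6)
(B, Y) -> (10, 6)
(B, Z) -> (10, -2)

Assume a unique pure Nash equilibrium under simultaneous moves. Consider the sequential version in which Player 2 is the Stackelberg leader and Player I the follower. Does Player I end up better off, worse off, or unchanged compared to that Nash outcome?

better off

Player I best-responds to each possible Player 2 move:
- W: Player I compares 10, 6, 7 and picks T; Player 2 would get -5.
- X: Player I compares 5, -3, -1 and picks T; Player 2 would get 5.
- Y: Player I compares -2, -3, 10 and picks B; Player 2 would get 6.
- Z: Player I compares 4, -1, 10 and picks B; Player 2 would get -2.
Maximizing over -5, 5, 6, -2, Player 2 chooses Y. Subgame-perfect outcome: (B, Y) with payoffs (10, 6).
For the simultaneous game, intersect best replies.
Player I's best replies: W→T; X→T; Y→B; Z→B.
Player 2's best replies: T→X; M→W; B→W.
The unique mutual best reply is (T, X), giving (5, 5).
Player I earns 10 sequentially versus 5 at the Nash outcome: better off.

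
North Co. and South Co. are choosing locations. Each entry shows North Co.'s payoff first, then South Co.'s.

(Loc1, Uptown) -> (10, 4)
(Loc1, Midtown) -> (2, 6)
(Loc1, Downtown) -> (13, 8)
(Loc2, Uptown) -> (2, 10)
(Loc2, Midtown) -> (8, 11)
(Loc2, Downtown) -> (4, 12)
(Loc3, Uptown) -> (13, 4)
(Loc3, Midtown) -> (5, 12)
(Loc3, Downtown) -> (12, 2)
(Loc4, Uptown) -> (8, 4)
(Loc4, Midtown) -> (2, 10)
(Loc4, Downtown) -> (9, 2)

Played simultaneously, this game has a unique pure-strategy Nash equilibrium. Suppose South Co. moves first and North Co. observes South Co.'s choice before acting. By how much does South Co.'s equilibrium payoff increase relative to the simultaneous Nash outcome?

North Co. best-responds to each possible South Co. move:
- Uptown: North Co. compares 10, 2, 13, 8 and picks Loc3; South Co. would get 4.
- Midtown: North Co. compares 2, 8, 5, 2 and picks Loc2; South Co. would get 11.
- Downtown: North Co. compares 13, 4, 12, 9 and picks Loc1; South Co. would get 8.
Among 4, 11, 8, the best is 11 at Midtown. Subgame-perfect outcome: (Loc2, Midtown) with payoffs (8, 11).
Under simultaneous play:
North Co.'s best replies: Uptown→Loc3; Midtown→Loc2; Downtown→Loc1.
South Co.'s best replies: Loc1→Downtown; Loc2→Downtown; Loc3→Midtown; Loc4→Midtown.
Only (Loc1, Downtown) has each player best-responding; Nash payoffs (13, 8).
South Co.'s commitment gain: 11 − 8 = 3.

3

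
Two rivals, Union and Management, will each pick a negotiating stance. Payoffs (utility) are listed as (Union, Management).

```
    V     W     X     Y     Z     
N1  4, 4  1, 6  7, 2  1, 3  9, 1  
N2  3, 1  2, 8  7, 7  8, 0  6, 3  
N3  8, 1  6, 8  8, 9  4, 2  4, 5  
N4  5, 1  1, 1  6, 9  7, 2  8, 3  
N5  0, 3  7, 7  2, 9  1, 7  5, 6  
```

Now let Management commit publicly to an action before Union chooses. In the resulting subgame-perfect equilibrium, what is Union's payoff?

8

Work backward from Union's decision.
- V: BR = N3, leader payoff 1.
- W: BR = N5, leader payoff 7.
- X: BR = N3, leader payoff 9.
- Y: BR = N2, leader payoff 0.
- Z: BR = N1, leader payoff 1.
Maximizing over 1, 7, 9, 0, 1, Management chooses X. Subgame-perfect outcome: (N3, X) with payoffs (8, 9).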